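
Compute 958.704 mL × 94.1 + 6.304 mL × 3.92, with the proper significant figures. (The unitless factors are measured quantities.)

958.704 × 94.1 = 90214.0464 → 9.02 × 10^4 mL (3 s.f., last digit at the 10^2 place).
6.304 × 3.92 = 24.71168 → 24.7 mL (3 s.f., last digit at the 10^-1 place).
Sum: 90238.75808 mL; keep the coarser place, 10^2.
Result: 9.02 × 10^4 mL.

9.02 × 10^4 mL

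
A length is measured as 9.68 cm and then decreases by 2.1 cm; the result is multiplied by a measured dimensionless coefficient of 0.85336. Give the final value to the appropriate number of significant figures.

6.5 cm

9.68 cm − 2.1 cm = 7.58 cm; the difference is limited to 1 decimal place (2 s.f.).
Carrying full precision, 7.58 × 0.85336 = 6.4684688 cm; 0.85336 has 5 s.f., so the result keeps min(2, 5) = 2 s.f.
Rounded to 2 significant figures: 6.5 cm.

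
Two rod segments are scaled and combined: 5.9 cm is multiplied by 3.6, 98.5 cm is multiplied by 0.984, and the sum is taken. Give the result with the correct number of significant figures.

118 cm

5.9 × 3.6 = 21.24 → 21 cm (2 s.f., last digit at the 10^0 place).
98.5 × 0.984 = 96.924 → 96.9 cm (3 s.f., last digit at the 10^-1 place).
Sum: 118.164 cm; keep the coarser place, 10^0.
Result: 118 cm.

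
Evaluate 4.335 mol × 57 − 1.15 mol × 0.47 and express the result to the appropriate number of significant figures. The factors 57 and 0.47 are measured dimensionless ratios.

4.335 × 57 = 247.095 → 2.5 × 10² mol (2 s.f., last digit at the 10^1 place).
1.15 × 0.47 = 0.5405 → 5.4 × 10⁻¹ mol (2 s.f., last digit at the 10^-2 place).
Difference: 246.5545 mol; keep the coarser place, 10^1.
Result: 2.5 × 10² mol.

2.5 × 10² mol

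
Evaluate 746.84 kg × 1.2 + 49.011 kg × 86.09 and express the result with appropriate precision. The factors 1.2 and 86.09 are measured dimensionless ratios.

5.12 × 10³ kg

746.84 × 1.2 = 896.208 → 9.0 × 10² kg (2 s.f., last digit at the 10^1 place).
49.011 × 86.09 = 4219.35699 → 4219 kg (4 s.f., last digit at the 10^0 place).
Sum: 5115.56499 kg; keep the coarser place, 10^1.
Result: 5.12 × 10³ kg.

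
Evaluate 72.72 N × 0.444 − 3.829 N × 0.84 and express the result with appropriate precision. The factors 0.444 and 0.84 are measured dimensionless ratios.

29.1 N

72.72 × 0.444 = 32.28768 → 32.3 N (3 s.f., last digit at the 10^-1 place).
3.829 × 0.84 = 3.21636 → 3.2 N (2 s.f., last digit at the 10^-1 place).
Difference: 29.07132 N; keep the coarser place, 10^-1.
Result: 29.1 N.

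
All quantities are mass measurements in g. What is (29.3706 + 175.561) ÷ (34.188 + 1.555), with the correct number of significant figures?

29.3706 + 175.561 = 204.9316, limited to 3 d.p. → 6 s.f.; 34.188 + 1.555 = 35.743, limited to 3 d.p. → 5 s.f.
Carrying full precision, 204.9316 ÷ 35.743 = 5.73347508603…; keep min(6, 5) = 5 s.f.
Rounded to 5 significant figures: 5.7335.

5.7335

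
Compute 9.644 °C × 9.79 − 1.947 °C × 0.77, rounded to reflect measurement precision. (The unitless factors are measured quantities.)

92.9 °C

9.644 × 9.79 = 94.41476 → 94.4 °C (3 s.f., last digit at the 10^-1 place).
1.947 × 0.77 = 1.49919 → 1.5 °C (2 s.f., last digit at the 10^-1 place).
Difference: 92.91557 °C; keep the coarser place, 10^-1.
Result: 92.9 °C.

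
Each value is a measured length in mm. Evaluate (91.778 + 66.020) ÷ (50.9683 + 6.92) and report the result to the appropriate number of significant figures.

91.778 + 66.020 = 157.798, limited to 3 d.p. → 6 s.f.; 50.9683 + 6.92 = 57.8883, limited to 2 d.p. → 4 s.f.
Carrying full precision, 157.798 ÷ 57.8883 = 2.72590488924…; keep min(6, 4) = 4 s.f.
Rounded to 4 significant figures: 2.726.

2.726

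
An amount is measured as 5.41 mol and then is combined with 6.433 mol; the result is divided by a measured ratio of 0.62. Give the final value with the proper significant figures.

5.41 mol + 6.433 mol = 11.843 mol; the sum is limited to 2 decimal places (4 s.f.).
Carrying full precision, 11.843 ÷ 0.62 = 19.1016129032… mol; 0.62 has 2 s.f., so the result keeps min(4, 2) = 2 s.f.
Rounded to 2 significant figures: 19 mol.

19 mol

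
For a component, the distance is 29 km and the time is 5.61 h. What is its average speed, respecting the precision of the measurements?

average speed = 29 km ÷ 5.61 h = 5.16934046346… km/h.
29 has 2 significant figures; 5.61 has 3.
Division/multiplication keeps the fewest: 2 significant figures.
Rounded: 5.2 km/h.

5.2 km/h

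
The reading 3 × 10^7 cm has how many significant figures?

1

3 × 10^7: in scientific notation every digit of the coefficient is significant.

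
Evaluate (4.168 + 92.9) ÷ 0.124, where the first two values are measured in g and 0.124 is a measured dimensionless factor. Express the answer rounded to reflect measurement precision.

4.168 g + 92.9 g = 97.068 g; the sum is limited to 1 decimal place (3 s.f.).
Carrying full precision, 97.068 ÷ 0.124 = 782.806451613… g; 0.124 has 3 s.f., so the result keeps min(3, 3) = 3 s.f.
Rounded to 3 significant figures: 7.83 × 10^2 g.

7.83 × 10^2 g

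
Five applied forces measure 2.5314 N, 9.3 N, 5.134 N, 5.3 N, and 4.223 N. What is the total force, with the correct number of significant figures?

26.5 N

2.5314 N + 9.3 N + 5.134 N + 5.3 N + 4.223 N = 26.4884 N.
Addition/subtraction keeps the fewest decimal places: 2.5314 → 4 decimal places, 9.3 → 1 decimal place, 5.134 → 3 decimal places, 5.3 → 1 decimal place, 4.223 → 3 decimal places; limit is 1.
Rounded to 1 decimal place: 26.5 N.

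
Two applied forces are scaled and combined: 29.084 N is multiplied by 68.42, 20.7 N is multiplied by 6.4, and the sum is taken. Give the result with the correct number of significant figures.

29.084 × 68.42 = 1989.92728 → 1.990 × 10^3 N (4 s.f., last digit at the 10^0 place).
20.7 × 6.4 = 132.48 → 1.3 × 10^2 N (2 s.f., last digit at the 10^1 place).
Sum: 2122.40728 N; keep the coarser place, 10^1.
Result: 2.12 × 10^3 N.

2.12 × 10^3 N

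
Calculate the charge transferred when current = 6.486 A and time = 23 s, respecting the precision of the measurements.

1.5 × 10^2 C

charge transferred = 6.486 A × 23 s = 149.178 C.
6.486 has 4 significant figures; 23 has 2.
Division/multiplication keeps the fewest: 2 significant figures.
Rounded: 1.5 × 10^2 C.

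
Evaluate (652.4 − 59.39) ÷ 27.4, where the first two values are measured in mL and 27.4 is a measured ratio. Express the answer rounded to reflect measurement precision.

21.6 mL

652.4 mL − 59.39 mL = 593.01 mL; the difference is limited to 1 decimal place (4 s.f.).
Carrying full precision, 593.01 ÷ 27.4 = 21.6427007299… mL; 27.4 has 3 s.f., so the result keeps min(4, 3) = 3 s.f.
Rounded to 3 significant figures: 21.6 mL.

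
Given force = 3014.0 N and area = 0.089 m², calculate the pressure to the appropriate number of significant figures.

pressure = 3014.0 N ÷ 0.089 m² = 33865.1685393… Pa.
3014.0 has 5 significant figures; 0.089 has 2.
Division/multiplication keeps the fewest: 2 significant figures.
Rounded: 3.4 × 10^4 Pa.

3.4 × 10^4 Pa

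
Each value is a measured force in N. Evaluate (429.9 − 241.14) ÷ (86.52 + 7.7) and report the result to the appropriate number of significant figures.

429.9 − 241.14 = 188.76, limited to 1 d.p. → 4 s.f.; 86.52 + 7.7 = 94.22, limited to 1 d.p. → 3 s.f.
Carrying full precision, 188.76 ÷ 94.22 = 2.00339630652…; keep min(4, 3) = 3 s.f.
Rounded to 3 significant figures: 2.00.

2.00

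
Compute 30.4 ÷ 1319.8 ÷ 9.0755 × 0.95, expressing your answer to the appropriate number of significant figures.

30.4 ÷ 1319.8 ÷ 9.0755 × 0.95 = 0.00241111821376…
Multiplication/division keeps the fewest significant figures: 30.4 → 3 s.f., 1319.8 → 5 s.f., 9.0755 → 5 s.f., 0.95 → 2 s.f.; limit is 2.
Rounded to 2 significant figures: 0.0024.

0.0024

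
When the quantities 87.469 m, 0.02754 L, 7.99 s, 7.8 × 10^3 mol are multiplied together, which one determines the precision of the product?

87.469 m → 5 s.f.; 0.02754 L → 4 s.f.; 7.99 s → 3 s.f.; 7.8 × 10^3 mol → 2 s.f.
The fewest is 2 significant figures, from 7.8 × 10^3 mol.

7.8 × 10^3 mol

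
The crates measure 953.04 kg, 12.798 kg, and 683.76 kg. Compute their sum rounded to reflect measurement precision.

953.04 kg + 12.798 kg + 683.76 kg = 1649.598 kg.
Addition/subtraction keeps the fewest decimal places: 953.04 → 2 decimal places, 12.798 → 3 decimal places, 683.76 → 2 decimal places; limit is 2.
Rounded to 2 decimal places: 1649.60 kg.

1649.60 kg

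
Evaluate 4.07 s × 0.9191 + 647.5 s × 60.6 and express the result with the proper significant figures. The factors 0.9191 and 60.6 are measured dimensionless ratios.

3.92 × 10^4 s

4.07 × 0.9191 = 3.740737 → 3.74 s (3 s.f., last digit at the 10^-2 place).
647.5 × 60.6 = 39238.5 → 3.92 × 10^4 s (3 s.f., last digit at the 10^2 place).
Sum: 39242.240737 s; keep the coarser place, 10^2.
Result: 3.92 × 10^4 s.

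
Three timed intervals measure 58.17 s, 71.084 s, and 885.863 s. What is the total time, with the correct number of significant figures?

58.17 s + 71.084 s + 885.863 s = 1015.117 s.
Addition/subtraction keeps the fewest decimal places: 58.17 → 2 decimal places, 71.084 → 3 decimal places, 885.863 → 3 decimal places; limit is 2.
Rounded to 2 decimal places: 1015.12 s.

1015.12 s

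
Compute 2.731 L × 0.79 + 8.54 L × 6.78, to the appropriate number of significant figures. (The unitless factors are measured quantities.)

60.1 L

2.731 × 0.79 = 2.15749 → 2.2 L (2 s.f., last digit at the 10^-1 place).
8.54 × 6.78 = 57.9012 → 57.9 L (3 s.f., last digit at the 10^-1 place).
Sum: 60.05869 L; keep the coarser place, 10^-1.
Result: 60.1 L.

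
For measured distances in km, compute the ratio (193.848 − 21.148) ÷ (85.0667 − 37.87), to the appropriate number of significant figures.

193.848 − 21.148 = 172.700, limited to 3 d.p. → 6 s.f.; 85.0667 − 37.87 = 47.1967, limited to 2 d.p. → 4 s.f.
Carrying full precision, 172.700 ÷ 47.1967 = 3.65915413578…; keep min(6, 4) = 4 s.f.
Rounded to 4 significant figures: 3.659.

3.659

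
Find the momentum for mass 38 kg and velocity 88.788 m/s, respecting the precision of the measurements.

momentum = 38 kg × 88.788 m/s = 3373.944 kg·m/s.
38 has 2 significant figures; 88.788 has 5.
Division/multiplication keeps the fewest: 2 significant figures.
Rounded: 3.4 × 10³ kg·m/s.

3.4 × 10³ kg·m/s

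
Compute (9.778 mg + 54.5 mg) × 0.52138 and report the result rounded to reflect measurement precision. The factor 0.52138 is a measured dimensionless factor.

33.5 mg

9.778 mg + 54.5 mg = 64.278 mg; the sum is limited to 1 decimal place (3 s.f.).
Carrying full precision, 64.278 × 0.52138 = 33.51326364 mg; 0.52138 has 5 s.f., so the result keeps min(3, 5) = 3 s.f.
Rounded to 3 significant figures: 33.5 mg.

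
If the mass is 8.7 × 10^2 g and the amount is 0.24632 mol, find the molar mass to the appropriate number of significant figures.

3.5 × 10^3 g/mol

molar mass = 8.7 × 10^2 g ÷ 0.24632 mol = 3531.99090614… g/mol.
8.7 × 10^2 has 2 significant figures; 0.24632 has 5.
Division/multiplication keeps the fewest: 2 significant figures.
Rounded: 3.5 × 10^3 g/mol.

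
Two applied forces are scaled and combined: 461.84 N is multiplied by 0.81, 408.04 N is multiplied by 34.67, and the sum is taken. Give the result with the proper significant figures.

1.452 × 10⁴ N

461.84 × 0.81 = 374.0904 → 3.7 × 10² N (2 s.f., last digit at the 10^1 place).
408.04 × 34.67 = 14146.7468 → 1.415 × 10⁴ N (4 s.f., last digit at the 10^1 place).
Sum: 14520.8372 N; keep the coarser place, 10^1.
Result: 1.452 × 10⁴ N.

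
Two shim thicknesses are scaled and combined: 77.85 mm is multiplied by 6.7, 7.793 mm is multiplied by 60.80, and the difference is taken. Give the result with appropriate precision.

77.85 × 6.7 = 521.595 → 5.2 × 10² mm (2 s.f., last digit at the 10^1 place).
7.793 × 60.80 = 473.8144 → 473.8 mm (4 s.f., last digit at the 10^-1 place).
Difference: 47.7806 mm; keep the coarser place, 10^1.
Result: 5 × 10¹ mm.

5 × 10¹ mm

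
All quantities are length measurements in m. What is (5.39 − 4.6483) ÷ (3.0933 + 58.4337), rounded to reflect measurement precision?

0.012

5.39 − 4.6483 = 0.7417, limited to 2 d.p. → 2 s.f.; 3.0933 + 58.4337 = 61.5270, limited to 4 d.p. → 6 s.f.
Carrying full precision, 0.7417 ÷ 61.5270 = 0.0120548702196…; keep min(2, 6) = 2 s.f.
Rounded to 2 significant figures: 0.012.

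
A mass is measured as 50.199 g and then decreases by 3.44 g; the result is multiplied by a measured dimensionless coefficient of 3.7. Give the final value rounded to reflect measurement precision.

1.7 × 10^2 g

50.199 g − 3.44 g = 46.759 g; the difference is limited to 2 decimal places (4 s.f.).
Carrying full precision, 46.759 × 3.7 = 173.0083 g; 3.7 has 2 s.f., so the result keeps min(4, 2) = 2 s.f.
Rounded to 2 significant figures: 1.7 × 10^2 g.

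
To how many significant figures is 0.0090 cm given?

0.0090: leading zeros are not significant; trailing zeros after a decimal point are significant.

2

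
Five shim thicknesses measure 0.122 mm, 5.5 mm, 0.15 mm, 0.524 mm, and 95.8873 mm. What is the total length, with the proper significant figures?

102.2 mm

0.122 mm + 5.5 mm + 0.15 mm + 0.524 mm + 95.8873 mm = 102.1833 mm.
Addition/subtraction keeps the fewest decimal places: 0.122 → 3 decimal places, 5.5 → 1 decimal place, 0.15 → 2 decimal places, 0.524 → 3 decimal places, 95.8873 → 4 decimal places; limit is 1.
Rounded to 1 decimal place: 102.2 mm.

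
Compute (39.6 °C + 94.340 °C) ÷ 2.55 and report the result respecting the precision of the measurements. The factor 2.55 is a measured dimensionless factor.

52.5 °C

39.6 °C + 94.340 °C = 133.940 °C; the sum is limited to 1 decimal place (4 s.f.).
Carrying full precision, 133.940 ÷ 2.55 = 52.5254901961… °C; 2.55 has 3 s.f., so the result keeps min(4, 3) = 3 s.f.
Rounded to 3 significant figures: 52.5 °C.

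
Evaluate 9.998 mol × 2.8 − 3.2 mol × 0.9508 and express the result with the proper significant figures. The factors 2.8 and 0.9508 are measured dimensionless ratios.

25 mol

9.998 × 2.8 = 27.9944 → 28 mol (2 s.f., last digit at the 10^0 place).
3.2 × 0.9508 = 3.04256 → 3.0 mol (2 s.f., last digit at the 10^-1 place).
Difference: 24.95184 mol; keep the coarser place, 10^0.
Result: 25 mol.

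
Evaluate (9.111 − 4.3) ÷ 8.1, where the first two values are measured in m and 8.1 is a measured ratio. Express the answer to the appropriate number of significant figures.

0.59 m

9.111 m − 4.3 m = 4.811 m; the difference is limited to 1 decimal place (2 s.f.).
Carrying full precision, 4.811 ÷ 8.1 = 0.593950617284… m; 8.1 has 2 s.f., so the result keeps min(2, 2) = 2 s.f.
Rounded to 2 significant figures: 0.59 m.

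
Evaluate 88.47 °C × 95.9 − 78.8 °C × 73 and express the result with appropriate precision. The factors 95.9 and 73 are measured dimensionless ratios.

2.7 × 10³ °C

88.47 × 95.9 = 8484.273 → 8.48 × 10³ °C (3 s.f., last digit at the 10^1 place).
78.8 × 73 = 5752.4 → 5.8 × 10³ °C (2 s.f., last digit at the 10^2 place).
Difference: 2731.873 °C; keep the coarser place, 10^2.
Result: 2.7 × 10³ °C.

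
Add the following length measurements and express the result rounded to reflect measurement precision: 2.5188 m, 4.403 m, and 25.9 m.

2.5188 m + 4.403 m + 25.9 m = 32.8218 m.
Addition/subtraction keeps the fewest decimal places: 2.5188 → 4 decimal places, 4.403 → 3 decimal places, 25.9 → 1 decimal place; limit is 1.
Rounded to 1 decimal place: 32.8 m.

32.8 m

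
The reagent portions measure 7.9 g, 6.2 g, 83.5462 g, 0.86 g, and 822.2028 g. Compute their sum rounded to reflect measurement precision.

920.7 g

7.9 g + 6.2 g + 83.5462 g + 0.86 g + 822.2028 g = 920.7090 g.
Addition/subtraction keeps the fewest decimal places: 7.9 → 1 decimal place, 6.2 → 1 decimal place, 83.5462 → 4 decimal places, 0.86 → 2 decimal places, 822.2028 → 4 decimal places; limit is 1.
Rounded to 1 decimal place: 920.7 g.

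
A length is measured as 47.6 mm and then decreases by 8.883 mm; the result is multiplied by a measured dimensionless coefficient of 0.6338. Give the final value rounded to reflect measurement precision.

24.5 mm

47.6 mm − 8.883 mm = 38.717 mm; the difference is limited to 1 decimal place (3 s.f.).
Carrying full precision, 38.717 × 0.6338 = 24.5388346 mm; 0.6338 has 4 s.f., so the result keeps min(3, 4) = 3 s.f.
Rounded to 3 significant figures: 24.5 mm.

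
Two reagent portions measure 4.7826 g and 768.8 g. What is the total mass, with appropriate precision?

773.6 g

4.7826 g + 768.8 g = 773.5826 g.
Addition/subtraction keeps the fewest decimal places: 4.7826 → 4 decimal places, 768.8 → 1 decimal place; limit is 1.
Rounded to 1 decimal place: 773.6 g.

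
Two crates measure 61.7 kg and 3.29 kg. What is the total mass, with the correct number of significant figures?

61.7 kg + 3.29 kg = 64.99 kg.
Addition/subtraction keeps the fewest decimal places: 61.7 → 1 decimal place, 3.29 → 2 decimal places; limit is 1.
Rounded to 1 decimal place: 65.0 kg.

65.0 kg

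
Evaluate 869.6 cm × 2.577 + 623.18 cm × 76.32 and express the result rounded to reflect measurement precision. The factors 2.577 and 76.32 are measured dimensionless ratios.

4.980 × 10⁴ cm

869.6 × 2.577 = 2240.9592 → 2241 cm (4 s.f., last digit at the 10^0 place).
623.18 × 76.32 = 47561.0976 → 4.756 × 10⁴ cm (4 s.f., last digit at the 10^1 place).
Sum: 49802.0568 cm; keep the coarser place, 10^1.
Result: 4.980 × 10⁴ cm.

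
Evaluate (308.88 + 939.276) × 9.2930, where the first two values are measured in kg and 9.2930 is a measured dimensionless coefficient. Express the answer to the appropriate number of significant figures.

308.88 kg + 939.276 kg = 1248.156 kg; the sum is limited to 2 decimal places (6 s.f.).
Carrying full precision, 1248.156 × 9.2930 = 11599.113708 kg; 9.2930 has 5 s.f., so the result keeps min(6, 5) = 5 s.f.
Rounded to 5 significant figures: 1.1599 × 10⁴ kg.

1.1599 × 10⁴ kg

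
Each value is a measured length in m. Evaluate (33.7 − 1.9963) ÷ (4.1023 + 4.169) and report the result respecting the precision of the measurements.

3.83

33.7 − 1.9963 = 31.7037, limited to 1 d.p. → 3 s.f.; 4.1023 + 4.169 = 8.2713, limited to 3 d.p. → 4 s.f.
Carrying full precision, 31.7037 ÷ 8.2713 = 3.83297667839…; keep min(3, 4) = 3 s.f.
Rounded to 3 significant figures: 3.83.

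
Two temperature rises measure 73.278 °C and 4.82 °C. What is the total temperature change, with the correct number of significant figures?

73.278 °C + 4.82 °C = 78.098 °C.
Addition/subtraction keeps the fewest decimal places: 73.278 → 3 decimal places, 4.82 → 2 decimal places; limit is 2.
Rounded to 2 decimal places: 78.10 °C.

78.10 °C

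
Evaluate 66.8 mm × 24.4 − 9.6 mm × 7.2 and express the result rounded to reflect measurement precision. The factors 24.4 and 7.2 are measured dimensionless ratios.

66.8 × 24.4 = 1629.92 → 1.63 × 10^3 mm (3 s.f., last digit at the 10^1 place).
9.6 × 7.2 = 69.12 → 69 mm (2 s.f., last digit at the 10^0 place).
Difference: 1560.8 mm; keep the coarser place, 10^1.
Result: 1.56 × 10^3 mm.

1.56 × 10^3 mm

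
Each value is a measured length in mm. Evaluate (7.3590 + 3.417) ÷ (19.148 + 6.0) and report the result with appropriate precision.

0.429

7.3590 + 3.417 = 10.7760, limited to 3 d.p. → 5 s.f.; 19.148 + 6.0 = 25.148, limited to 1 d.p. → 3 s.f.
Carrying full precision, 10.7760 ÷ 25.148 = 0.428503260697…; keep min(5, 3) = 3 s.f.
Rounded to 3 significant figures: 0.429.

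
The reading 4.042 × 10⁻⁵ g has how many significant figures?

4.042 × 10⁻⁵: in scientific notation every digit of the coefficient is significant.

4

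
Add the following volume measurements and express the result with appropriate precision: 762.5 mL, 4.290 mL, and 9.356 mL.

776.1 mL

762.5 mL + 4.290 mL + 9.356 mL = 776.146 mL.
Addition/subtraction keeps the fewest decimal places: 762.5 → 1 decimal place, 4.290 → 3 decimal places, 9.356 → 3 decimal places; limit is 1.
Rounded to 1 decimal place: 776.1 mL.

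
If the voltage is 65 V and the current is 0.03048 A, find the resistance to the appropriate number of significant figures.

2.1 × 10³ Ω

resistance = 65 V ÷ 0.03048 A = 2132.54593176… Ω.
65 has 2 significant figures; 0.03048 has 4.
Division/multiplication keeps the fewest: 2 significant figures.
Rounded: 2.1 × 10³ Ω.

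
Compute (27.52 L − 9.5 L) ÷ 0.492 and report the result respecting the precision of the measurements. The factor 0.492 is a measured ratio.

27.52 L − 9.5 L = 18.02 L; the difference is limited to 1 decimal place (3 s.f.).
Carrying full precision, 18.02 ÷ 0.492 = 36.6260162602… L; 0.492 has 3 s.f., so the result keeps min(3, 3) = 3 s.f.
Rounded to 3 significant figures: 36.6 L.

36.6 L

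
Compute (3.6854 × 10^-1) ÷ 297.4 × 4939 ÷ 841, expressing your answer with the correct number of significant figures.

0.00728

(3.6854 × 10^-1) ÷ 297.4 × 4939 ÷ 841 = 0.00727757513192…
Multiplication/division keeps the fewest significant figures: 3.6854 × 10^-1 → 5 s.f., 297.4 → 4 s.f., 4939 → 4 s.f., 841 → 3 s.f.; limit is 3.
Rounded to 3 significant figures: 0.00728.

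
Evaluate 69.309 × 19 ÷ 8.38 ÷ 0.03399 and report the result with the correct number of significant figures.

4.6 × 10³

69.309 × 19 ÷ 8.38 ÷ 0.03399 = 4623.25715622…
Multiplication/division keeps the fewest significant figures: 69.309 → 5 s.f., 19 → 2 s.f., 8.38 → 3 s.f., 0.03399 → 4 s.f.; limit is 2.
Rounded to 2 significant figures: 4.6 × 10³.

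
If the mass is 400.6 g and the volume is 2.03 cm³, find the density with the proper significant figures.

197 g/cm³

density = 400.6 g ÷ 2.03 cm³ = 197.339901478… g/cm³.
400.6 has 4 significant figures; 2.03 has 3.
Division/multiplication keeps the fewest: 3 significant figures.
Rounded: 197 g/cm³.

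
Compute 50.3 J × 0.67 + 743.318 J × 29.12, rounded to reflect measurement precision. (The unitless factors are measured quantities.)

2.168 × 10⁴ J

50.3 × 0.67 = 33.701 → 34 J (2 s.f., last digit at the 10^0 place).
743.318 × 29.12 = 21645.42016 → 2.165 × 10⁴ J (4 s.f., last digit at the 10^1 place).
Sum: 21679.12116 J; keep the coarser place, 10^1.
Result: 2.168 × 10⁴ J.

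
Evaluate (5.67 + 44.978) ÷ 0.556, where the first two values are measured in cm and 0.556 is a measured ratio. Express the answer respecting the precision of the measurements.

5.67 cm + 44.978 cm = 50.648 cm; the sum is limited to 2 decimal places (4 s.f.).
Carrying full precision, 50.648 ÷ 0.556 = 91.0935251799… cm; 0.556 has 3 s.f., so the result keeps min(4, 3) = 3 s.f.
Rounded to 3 significant figures: 91.1 cm.

91.1 cm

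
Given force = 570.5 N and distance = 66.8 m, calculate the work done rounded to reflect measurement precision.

work done = 570.5 N × 66.8 m = 38109.4 J.
570.5 has 4 significant figures; 66.8 has 3.
Division/multiplication keeps the fewest: 3 significant figures.
Rounded: 3.81 × 10^4 J.

3.81 × 10^4 J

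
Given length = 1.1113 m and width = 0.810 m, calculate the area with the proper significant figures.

area = 1.1113 m × 0.810 m = 0.900153 m².
1.1113 has 5 significant figures; 0.810 has 3.
Division/multiplication keeps the fewest: 3 significant figures.
Rounded: 0.900 m².

0.900 m²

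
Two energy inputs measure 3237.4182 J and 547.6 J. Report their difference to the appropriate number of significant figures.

3237.4182 J − 547.6 J = 2689.8182 J.
Addition/subtraction keeps the fewest decimal places: 3237.4182 → 4 decimal places, 547.6 → 1 decimal place; limit is 1.
Rounded to 1 decimal place: 2.6898 × 10³ J.

2.6898 × 10³ J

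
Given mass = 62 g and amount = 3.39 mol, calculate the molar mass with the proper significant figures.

18 g/mol

molar mass = 62 g ÷ 3.39 mol = 18.2890855457… g/mol.
62 has 2 significant figures; 3.39 has 3.
Division/multiplication keeps the fewest: 2 significant figures.
Rounded: 18 g/mol.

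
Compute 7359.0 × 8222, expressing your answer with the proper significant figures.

6.051 × 10^7

7359.0 × 8222 = 60505698
Multiplication/division keeps the fewest significant figures: 7359.0 → 5 s.f., 8222 → 4 s.f.; limit is 4.
Rounded to 4 significant figures: 6.051 × 10^7.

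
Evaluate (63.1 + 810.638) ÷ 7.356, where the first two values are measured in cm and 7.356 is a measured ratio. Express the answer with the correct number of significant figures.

63.1 cm + 810.638 cm = 873.738 cm; the sum is limited to 1 decimal place (4 s.f.).
Carrying full precision, 873.738 ÷ 7.356 = 118.778955954… cm; 7.356 has 4 s.f., so the result keeps min(4, 4) = 4 s.f.
Rounded to 4 significant figures: 118.8 cm.

118.8 cm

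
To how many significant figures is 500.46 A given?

500.46: zeros between nonzero digits are significant.

5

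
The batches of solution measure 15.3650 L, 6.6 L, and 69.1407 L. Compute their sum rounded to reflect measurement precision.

15.3650 L + 6.6 L + 69.1407 L = 91.1057 L.
Addition/subtraction keeps the fewest decimal places: 15.3650 → 4 decimal places, 6.6 → 1 decimal place, 69.1407 → 4 decimal places; limit is 1.
Rounded to 1 decimal place: 91.1 L.

91.1 L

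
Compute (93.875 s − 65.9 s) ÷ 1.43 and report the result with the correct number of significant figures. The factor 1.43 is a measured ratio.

19.6 s

93.875 s − 65.9 s = 27.975 s; the difference is limited to 1 decimal place (3 s.f.).
Carrying full precision, 27.975 ÷ 1.43 = 19.5629370629… s; 1.43 has 3 s.f., so the result keeps min(3, 3) = 3 s.f.
Rounded to 3 significant figures: 19.6 s.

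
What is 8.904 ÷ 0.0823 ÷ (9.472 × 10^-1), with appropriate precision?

8.904 ÷ 0.0823 ÷ (9.472 × 10^-1) = 114.220386851…
Multiplication/division keeps the fewest significant figures: 8.904 → 4 s.f., 0.0823 → 3 s.f., 9.472 × 10^-1 → 4 s.f.; limit is 3.
Rounded to 3 significant figures: 114.

114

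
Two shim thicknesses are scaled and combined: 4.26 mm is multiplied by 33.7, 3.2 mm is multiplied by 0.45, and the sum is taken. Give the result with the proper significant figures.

145 mm

4.26 × 33.7 = 143.562 → 144 mm (3 s.f., last digit at the 10^0 place).
3.2 × 0.45 = 1.44 → 1.4 mm (2 s.f., last digit at the 10^-1 place).
Sum: 145.002 mm; keep the coarser place, 10^0.
Result: 145 mm.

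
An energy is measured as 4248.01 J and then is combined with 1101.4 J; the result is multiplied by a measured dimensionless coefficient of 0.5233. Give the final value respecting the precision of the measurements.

4248.01 J + 1101.4 J = 5349.41 J; the sum is limited to 1 decimal place (5 s.f.).
Carrying full precision, 5349.41 × 0.5233 = 2799.346253 J; 0.5233 has 4 s.f., so the result keeps min(5, 4) = 4 s.f.
Rounded to 4 significant figures: 2799 J.

2799 J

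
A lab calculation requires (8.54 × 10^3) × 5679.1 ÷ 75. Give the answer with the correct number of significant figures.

6.5 × 10^5

(8.54 × 10^3) × 5679.1 ÷ 75 = 646660.186667…
Multiplication/division keeps the fewest significant figures: 8.54 × 10^3 → 3 s.f., 5679.1 → 5 s.f., 75 → 2 s.f.; limit is 2.
Rounded to 2 significant figures: 6.5 × 10^5.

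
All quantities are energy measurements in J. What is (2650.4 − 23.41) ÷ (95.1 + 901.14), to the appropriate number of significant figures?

2.637

2650.4 − 23.41 = 2626.99, limited to 1 d.p. → 5 s.f.; 95.1 + 901.14 = 996.24, limited to 1 d.p. → 4 s.f.
Carrying full precision, 2626.99 ÷ 996.24 = 2.6369047619…; keep min(5, 4) = 4 s.f.
Rounded to 4 significant figures: 2.637.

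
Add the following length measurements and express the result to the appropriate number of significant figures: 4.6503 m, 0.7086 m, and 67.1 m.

4.6503 m + 0.7086 m + 67.1 m = 72.4589 m.
Addition/subtraction keeps the fewest decimal places: 4.6503 → 4 decimal places, 0.7086 → 4 decimal places, 67.1 → 1 decimal place; limit is 1.
Rounded to 1 decimal place: 72.5 m.

72.5 m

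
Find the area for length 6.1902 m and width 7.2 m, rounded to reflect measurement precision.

area = 6.1902 m × 7.2 m = 44.56944 m².
6.1902 has 5 significant figures; 7.2 has 2.
Division/multiplication keeps the fewest: 2 significant figures.
Rounded: 45 m².

45 m²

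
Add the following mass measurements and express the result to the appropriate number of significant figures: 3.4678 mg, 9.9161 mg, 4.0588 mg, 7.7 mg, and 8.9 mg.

34.0 mg

3.4678 mg + 9.9161 mg + 4.0588 mg + 7.7 mg + 8.9 mg = 34.0427 mg.
Addition/subtraction keeps the fewest decimal places: 3.4678 → 4 decimal places, 9.9161 → 4 decimal places, 4.0588 → 4 decimal places, 7.7 → 1 decimal place, 8.9 → 1 decimal place; limit is 1.
Rounded to 1 decimal place: 34.0 mg.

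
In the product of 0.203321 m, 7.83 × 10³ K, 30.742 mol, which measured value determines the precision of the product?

7.83 × 10³ K

0.203321 m → 6 s.f.; 7.83 × 10³ K → 3 s.f.; 30.742 mol → 5 s.f.
The fewest is 3 significant figures, from 7.83 × 10³ K.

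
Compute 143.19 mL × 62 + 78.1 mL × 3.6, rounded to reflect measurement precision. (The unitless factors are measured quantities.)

9.2 × 10^3 mL

143.19 × 62 = 8877.78 → 8.9 × 10^3 mL (2 s.f., last digit at the 10^2 place).
78.1 × 3.6 = 281.16 → 2.8 × 10^2 mL (2 s.f., last digit at the 10^1 place).
Sum: 9158.94 mL; keep the coarser place, 10^2.
Result: 9.2 × 10^3 mL.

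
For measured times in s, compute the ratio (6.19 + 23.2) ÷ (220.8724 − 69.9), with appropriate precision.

6.19 + 23.2 = 29.39, limited to 1 d.p. → 3 s.f.; 220.8724 − 69.9 = 150.9724, limited to 1 d.p. → 4 s.f.
Carrying full precision, 29.39 ÷ 150.9724 = 0.194671343901…; keep min(3, 4) = 3 s.f.
Rounded to 3 significant figures: 0.195.

0.195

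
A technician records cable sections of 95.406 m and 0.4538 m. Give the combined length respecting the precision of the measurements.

95.406 m + 0.4538 m = 95.8598 m.
Addition/subtraction keeps the fewest decimal places: 95.406 → 3 decimal places, 0.4538 → 4 decimal places; limit is 3.
Rounded to 3 decimal places: 95.860 m.

95.860 m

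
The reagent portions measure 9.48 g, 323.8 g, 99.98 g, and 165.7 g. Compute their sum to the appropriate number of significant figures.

9.48 g + 323.8 g + 99.98 g + 165.7 g = 598.96 g.
Addition/subtraction keeps the fewest decimal places: 9.48 → 2 decimal places, 323.8 → 1 decimal place, 99.98 → 2 decimal places, 165.7 → 1 decimal place; limit is 1.
Rounded to 1 decimal place: 599.0 g.

599.0 g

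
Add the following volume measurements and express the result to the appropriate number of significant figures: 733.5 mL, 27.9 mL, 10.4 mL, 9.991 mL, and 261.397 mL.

1043.2 mL

733.5 mL + 27.9 mL + 10.4 mL + 9.991 mL + 261.397 mL = 1043.188 mL.
Addition/subtraction keeps the fewest decimal places: 733.5 → 1 decimal place, 27.9 → 1 decimal place, 10.4 → 1 decimal place, 9.991 → 3 decimal places, 261.397 → 3 decimal places; limit is 1.
Rounded to 1 decimal place: 1043.2 mL.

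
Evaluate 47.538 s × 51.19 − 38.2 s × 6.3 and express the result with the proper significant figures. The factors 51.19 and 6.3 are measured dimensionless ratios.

2.19 × 10³ s

47.538 × 51.19 = 2433.47022 → 2433 s (4 s.f., last digit at the 10^0 place).
38.2 × 6.3 = 240.66 → 2.4 × 10² s (2 s.f., last digit at the 10^1 place).
Difference: 2192.81022 s; keep the coarser place, 10^1.
Result: 2.19 × 10³ s.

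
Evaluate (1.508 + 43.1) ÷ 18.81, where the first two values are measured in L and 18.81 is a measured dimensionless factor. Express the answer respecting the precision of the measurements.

1.508 L + 43.1 L = 44.608 L; the sum is limited to 1 decimal place (3 s.f.).
Carrying full precision, 44.608 ÷ 18.81 = 2.37150451887… L; 18.81 has 4 s.f., so the result keeps min(3, 4) = 3 s.f.
Rounded to 3 significant figures: 2.37 L.

2.37 L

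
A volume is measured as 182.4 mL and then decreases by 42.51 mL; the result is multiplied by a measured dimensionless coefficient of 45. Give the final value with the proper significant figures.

182.4 mL − 42.51 mL = 139.89 mL; the difference is limited to 1 decimal place (4 s.f.).
Carrying full precision, 139.89 × 45 = 6295.05 mL; 45 has 2 s.f., so the result keeps min(4, 2) = 2 s.f.
Rounded to 2 significant figures: 6.3 × 10³ mL.

6.3 × 10³ mL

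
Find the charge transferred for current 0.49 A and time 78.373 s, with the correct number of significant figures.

38 C

charge transferred = 0.49 A × 78.373 s = 38.40277 C.
0.49 has 2 significant figures; 78.373 has 5.
Division/multiplication keeps the fewest: 2 significant figures.
Rounded: 38 C.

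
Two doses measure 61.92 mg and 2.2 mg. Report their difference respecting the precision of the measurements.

61.92 mg − 2.2 mg = 59.72 mg.
Addition/subtraction keeps the fewest decimal places: 61.92 → 2 decimal places, 2.2 → 1 decimal place; limit is 1.
Rounded to 1 decimal place: 59.7 mg.

59.7 mg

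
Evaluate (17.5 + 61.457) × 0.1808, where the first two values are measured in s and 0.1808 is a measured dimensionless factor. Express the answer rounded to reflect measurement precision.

14.3 s

17.5 s + 61.457 s = 78.957 s; the sum is limited to 1 decimal place (3 s.f.).
Carrying full precision, 78.957 × 0.1808 = 14.2754256 s; 0.1808 has 4 s.f., so the result keeps min(3, 4) = 3 s.f.
Rounded to 3 significant figures: 14.3 s.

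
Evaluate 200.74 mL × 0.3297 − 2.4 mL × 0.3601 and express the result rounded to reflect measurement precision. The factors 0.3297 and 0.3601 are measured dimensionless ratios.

65.32 mL

200.74 × 0.3297 = 66.183978 → 66.18 mL (4 s.f., last digit at the 10^-2 place).
2.4 × 0.3601 = 0.86424 → 0.86 mL (2 s.f., last digit at the 10^-2 place).
Difference: 65.319738 mL; keep the coarser place, 10^-2.
Result: 65.32 mL.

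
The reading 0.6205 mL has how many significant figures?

0.6205: leading zeros are not significant; zeros between nonzero digits are significant.

4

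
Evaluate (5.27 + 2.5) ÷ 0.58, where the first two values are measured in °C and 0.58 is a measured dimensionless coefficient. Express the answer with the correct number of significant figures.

5.27 °C + 2.5 °C = 7.77 °C; the sum is limited to 1 decimal place (2 s.f.).
Carrying full precision, 7.77 ÷ 0.58 = 13.3965517241… °C; 0.58 has 2 s.f., so the result keeps min(2, 2) = 2 s.f.
Rounded to 2 significant figures: 13 °C.

13 °C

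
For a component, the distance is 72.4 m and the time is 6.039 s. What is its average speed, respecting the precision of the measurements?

average speed = 72.4 m ÷ 6.039 s = 11.9887398576… m/s.
72.4 has 3 significant figures; 6.039 has 4.
Division/multiplication keeps the fewest: 3 significant figures.
Rounded: 12.0 m/s.

12.0 m/s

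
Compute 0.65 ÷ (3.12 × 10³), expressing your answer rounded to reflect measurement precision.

2.1 × 10⁻⁴

0.65 ÷ (3.12 × 10³) = 0.000208333333333…
Multiplication/division keeps the fewest significant figures: 0.65 → 2 s.f., 3.12 × 10³ → 3 s.f.; limit is 2.
Rounded to 2 significant figures: 2.1 × 10⁻⁴.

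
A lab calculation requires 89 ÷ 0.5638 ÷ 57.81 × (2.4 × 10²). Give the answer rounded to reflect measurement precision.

6.6 × 10²

89 ÷ 0.5638 ÷ 57.81 × (2.4 × 10²) = 655.349854654…
Multiplication/division keeps the fewest significant figures: 89 → 2 s.f., 0.5638 → 4 s.f., 57.81 → 4 s.f., 2.4 × 10² → 2 s.f.; limit is 2.
Rounded to 2 significant figures: 6.6 × 10².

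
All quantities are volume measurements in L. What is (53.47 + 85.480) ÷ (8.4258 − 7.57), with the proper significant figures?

1.6 × 10^2

53.47 + 85.480 = 138.950, limited to 2 d.p. → 5 s.f.; 8.4258 − 7.57 = 0.8558, limited to 2 d.p. → 2 s.f.
Carrying full precision, 138.950 ÷ 0.8558 = 162.362701566…; keep min(5, 2) = 2 s.f.
Rounded to 2 significant figures: 1.6 × 10^2.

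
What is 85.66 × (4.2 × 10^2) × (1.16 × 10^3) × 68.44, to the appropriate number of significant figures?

85.66 × (4.2 × 10^2) × (1.16 × 10^3) × 68.44 = 2.85624429888 × 10^9
Multiplication/division keeps the fewest significant figures: 85.66 → 4 s.f., 4.2 × 10^2 → 2 s.f., 1.16 × 10^3 → 3 s.f., 68.44 → 4 s.f.; limit is 2.
Rounded to 2 significant figures: 2.9 × 10^9.

2.9 × 10^9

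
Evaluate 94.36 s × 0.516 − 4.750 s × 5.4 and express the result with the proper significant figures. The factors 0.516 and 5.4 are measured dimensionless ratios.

94.36 × 0.516 = 48.68976 → 48.7 s (3 s.f., last digit at the 10^-1 place).
4.750 × 5.4 = 25.65 → 26 s (2 s.f., last digit at the 10^0 place).
Difference: 23.03976 s; keep the coarser place, 10^0.
Result: 23 s.

23 s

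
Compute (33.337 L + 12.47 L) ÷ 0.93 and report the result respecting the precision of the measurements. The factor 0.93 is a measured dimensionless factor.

49 L

33.337 L + 12.47 L = 45.807 L; the sum is limited to 2 decimal places (4 s.f.).
Carrying full precision, 45.807 ÷ 0.93 = 49.2548387097… L; 0.93 has 2 s.f., so the result keeps min(4, 2) = 2 s.f.
Rounded to 2 significant figures: 49 L.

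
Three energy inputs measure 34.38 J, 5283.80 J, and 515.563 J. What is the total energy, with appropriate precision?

34.38 J + 5283.80 J + 515.563 J = 5833.743 J.
Addition/subtraction keeps the fewest decimal places: 34.38 → 2 decimal places, 5283.80 → 2 decimal places, 515.563 → 3 decimal places; limit is 2.
Rounded to 2 decimal places: 5833.74 J.

5833.74 J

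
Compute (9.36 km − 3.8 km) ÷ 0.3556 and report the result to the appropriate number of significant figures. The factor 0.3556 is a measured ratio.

9.36 km − 3.8 km = 5.56 km; the difference is limited to 1 decimal place (2 s.f.).
Carrying full precision, 5.56 ÷ 0.3556 = 15.6355455568… km; 0.3556 has 4 s.f., so the result keeps min(2, 4) = 2 s.f.
Rounded to 2 significant figures: 16 km.

16 km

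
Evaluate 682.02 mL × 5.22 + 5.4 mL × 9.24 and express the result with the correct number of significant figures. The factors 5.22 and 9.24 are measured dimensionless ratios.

682.02 × 5.22 = 3560.1444 → 3.56 × 10³ mL (3 s.f., last digit at the 10^1 place).
5.4 × 9.24 = 49.896 → 5.0 × 10¹ mL (2 s.f., last digit at the 10^0 place).
Sum: 3610.0404 mL; keep the coarser place, 10^1.
Result: 3.61 × 10³ mL.

3.61 × 10³ mL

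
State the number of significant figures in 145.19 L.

145.19: every digit is nonzero and significant.

5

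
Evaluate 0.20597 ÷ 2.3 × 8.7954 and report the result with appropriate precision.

0.20597 ÷ 2.3 × 8.7954 = 0.787647190435…
Multiplication/division keeps the fewest significant figures: 0.20597 → 5 s.f., 2.3 → 2 s.f., 8.7954 → 5 s.f.; limit is 2.
Rounded to 2 significant figures: 0.79.

0.79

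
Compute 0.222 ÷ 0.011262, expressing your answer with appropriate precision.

0.222 ÷ 0.011262 = 19.7123068727…
Multiplication/division keeps the fewest significant figures: 0.222 → 3 s.f., 0.011262 → 5 s.f.; limit is 3.
Rounded to 3 significant figures: 19.7.

19.7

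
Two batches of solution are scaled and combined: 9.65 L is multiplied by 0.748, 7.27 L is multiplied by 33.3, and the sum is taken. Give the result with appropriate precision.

9.65 × 0.748 = 7.2182 → 7.22 L (3 s.f., last digit at the 10^-2 place).
7.27 × 33.3 = 242.091 → 242 L (3 s.f., last digit at the 10^0 place).
Sum: 249.3092 L; keep the coarser place, 10^0.
Result: 249 L.

249 L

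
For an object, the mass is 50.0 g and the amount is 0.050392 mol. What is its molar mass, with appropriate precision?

992 g/mol

molar mass = 50.0 g ÷ 0.050392 mol = 992.220987458… g/mol.
50.0 has 3 significant figures; 0.050392 has 5.
Division/multiplication keeps the fewest: 3 significant figures.
Rounded: 992 g/mol.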